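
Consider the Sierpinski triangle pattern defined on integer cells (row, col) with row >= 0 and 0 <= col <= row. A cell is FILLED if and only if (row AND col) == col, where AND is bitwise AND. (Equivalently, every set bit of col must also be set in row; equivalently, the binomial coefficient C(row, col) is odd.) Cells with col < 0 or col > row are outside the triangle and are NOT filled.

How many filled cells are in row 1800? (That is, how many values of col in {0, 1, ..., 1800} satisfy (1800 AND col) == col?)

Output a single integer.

Answer: 16

Derivation:
1800 in binary = 11100001000
popcount(1800) = number of 1-bits in 11100001000 = 4
A col c satisfies (1800 AND c) == c iff every set bit of c is also set in 1800; each of the 4 set bits of 1800 can independently be on or off in c.
count = 2^4 = 16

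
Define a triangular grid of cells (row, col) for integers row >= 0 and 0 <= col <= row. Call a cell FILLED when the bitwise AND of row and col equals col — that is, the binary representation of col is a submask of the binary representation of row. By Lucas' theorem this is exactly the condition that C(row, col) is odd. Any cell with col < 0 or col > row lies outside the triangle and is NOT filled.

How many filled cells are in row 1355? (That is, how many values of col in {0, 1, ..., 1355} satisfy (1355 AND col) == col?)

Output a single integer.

1355 in binary = 10101001011
popcount(1355) = number of 1-bits in 10101001011 = 6
A col c satisfies (1355 AND c) == c iff every set bit of c is also set in 1355; each of the 6 set bits of 1355 can independently be on or off in c.
count = 2^6 = 64

Answer: 64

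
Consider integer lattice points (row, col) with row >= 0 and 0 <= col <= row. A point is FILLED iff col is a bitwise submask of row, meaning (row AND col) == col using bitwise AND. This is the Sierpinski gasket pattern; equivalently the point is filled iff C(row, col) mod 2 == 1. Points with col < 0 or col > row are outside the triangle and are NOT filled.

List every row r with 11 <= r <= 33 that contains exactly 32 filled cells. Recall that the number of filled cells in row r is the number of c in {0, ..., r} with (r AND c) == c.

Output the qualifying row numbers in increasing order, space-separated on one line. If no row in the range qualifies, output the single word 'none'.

Row r has 2^popcount(r) filled cells, so we need popcount(r) = log2(32) = 5.
Scan r = 11..33 and keep those with exactly 5 one-bits:
r=11=1011 popcount=3 -> skip
r=12=1100 popcount=2 -> skip
r=13=1101 popcount=3 -> skip
r=14=1110 popcount=3 -> skip
r=15=1111 popcount=4 -> skip
r=16=10000 popcount=1 -> skip
r=17=10001 popcount=2 -> skip
r=18=10010 popcount=2 -> skip
r=19=10011 popcount=3 -> skip
r=20=10100 popcount=2 -> skip
r=21=10101 popcount=3 -> skip
r=22=10110 popcount=3 -> skip
r=23=10111 popcount=4 -> skip
r=24=11000 popcount=2 -> skip
r=25=11001 popcount=3 -> skip
r=26=11010 popcount=3 -> skip
r=27=11011 popcount=4 -> skip
r=28=11100 popcount=3 -> skip
r=29=11101 popcount=4 -> skip
r=30=11110 popcount=4 -> skip
r=31=11111 popcount=5 -> KEEP
r=32=100000 popcount=1 -> skip
r=33=100001 popcount=2 -> skip
Kept rows: 31

Answer: 31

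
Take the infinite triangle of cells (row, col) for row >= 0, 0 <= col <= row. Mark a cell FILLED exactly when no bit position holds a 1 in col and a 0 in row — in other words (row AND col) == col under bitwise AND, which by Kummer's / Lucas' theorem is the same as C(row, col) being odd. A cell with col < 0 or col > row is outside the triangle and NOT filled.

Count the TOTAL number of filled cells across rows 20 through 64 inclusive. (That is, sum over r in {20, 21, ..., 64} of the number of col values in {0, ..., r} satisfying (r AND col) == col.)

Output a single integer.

r20=10100 pc2: +4 =4
r21=10101 pc3: +8 =12
r22=10110 pc3: +8 =20
r23=10111 pc4: +16 =36
r24=11000 pc2: +4 =40
r25=11001 pc3: +8 =48
r26=11010 pc3: +8 =56
r27=11011 pc4: +16 =72
r28=11100 pc3: +8 =80
r29=11101 pc4: +16 =96
r30=11110 pc4: +16 =112
r31=11111 pc5: +32 =144
r32=100000 pc1: +2 =146
r33=100001 pc2: +4 =150
r34=100010 pc2: +4 =154
r35=100011 pc3: +8 =162
r36=100100 pc2: +4 =166
r37=100101 pc3: +8 =174
r38=100110 pc3: +8 =182
r39=100111 pc4: +16 =198
r40=101000 pc2: +4 =202
r41=101001 pc3: +8 =210
r42=101010 pc3: +8 =218
r43=101011 pc4: +16 =234
r44=101100 pc3: +8 =242
r45=101101 pc4: +16 =258
r46=101110 pc4: +16 =274
r47=101111 pc5: +32 =306
r48=110000 pc2: +4 =310
r49=110001 pc3: +8 =318
r50=110010 pc3: +8 =326
r51=110011 pc4: +16 =342
r52=110100 pc3: +8 =350
r53=110101 pc4: +16 =366
r54=110110 pc4: +16 =382
r55=110111 pc5: +32 =414
r56=111000 pc3: +8 =422
r57=111001 pc4: +16 =438
r58=111010 pc4: +16 =454
r59=111011 pc5: +32 =486
r60=111100 pc4: +16 =502
r61=111101 pc5: +32 =534
r62=111110 pc5: +32 =566
r63=111111 pc6: +64 =630
r64=1000000 pc1: +2 =632

Answer: 632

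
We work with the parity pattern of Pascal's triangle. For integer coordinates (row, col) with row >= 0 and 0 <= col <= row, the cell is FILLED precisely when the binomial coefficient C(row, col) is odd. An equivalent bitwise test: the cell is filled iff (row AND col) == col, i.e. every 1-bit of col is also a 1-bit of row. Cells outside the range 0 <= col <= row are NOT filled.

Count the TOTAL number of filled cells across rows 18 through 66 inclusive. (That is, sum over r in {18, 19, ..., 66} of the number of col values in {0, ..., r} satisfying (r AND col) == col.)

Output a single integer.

Answer: 652

Derivation:
r18=10010 pc2: +4 =4
r19=10011 pc3: +8 =12
r20=10100 pc2: +4 =16
r21=10101 pc3: +8 =24
r22=10110 pc3: +8 =32
r23=10111 pc4: +16 =48
r24=11000 pc2: +4 =52
r25=11001 pc3: +8 =60
r26=11010 pc3: +8 =68
r27=11011 pc4: +16 =84
r28=11100 pc3: +8 =92
r29=11101 pc4: +16 =108
r30=11110 pc4: +16 =124
r31=11111 pc5: +32 =156
r32=100000 pc1: +2 =158
r33=100001 pc2: +4 =162
r34=100010 pc2: +4 =166
r35=100011 pc3: +8 =174
r36=100100 pc2: +4 =178
r37=100101 pc3: +8 =186
r38=100110 pc3: +8 =194
r39=100111 pc4: +16 =210
r40=101000 pc2: +4 =214
r41=101001 pc3: +8 =222
r42=101010 pc3: +8 =230
r43=101011 pc4: +16 =246
r44=101100 pc3: +8 =254
r45=101101 pc4: +16 =270
r46=101110 pc4: +16 =286
r47=101111 pc5: +32 =318
r48=110000 pc2: +4 =322
r49=110001 pc3: +8 =330
r50=110010 pc3: +8 =338
r51=110011 pc4: +16 =354
r52=110100 pc3: +8 =362
r53=110101 pc4: +16 =378
r54=110110 pc4: +16 =394
r55=110111 pc5: +32 =426
r56=111000 pc3: +8 =434
r57=111001 pc4: +16 =450
r58=111010 pc4: +16 =466
r59=111011 pc5: +32 =498
r60=111100 pc4: +16 =514
r61=111101 pc5: +32 =546
r62=111110 pc5: +32 =578
r63=111111 pc6: +64 =642
r64=1000000 pc1: +2 =644
r65=1000001 pc2: +4 =648
r66=1000010 pc2: +4 =652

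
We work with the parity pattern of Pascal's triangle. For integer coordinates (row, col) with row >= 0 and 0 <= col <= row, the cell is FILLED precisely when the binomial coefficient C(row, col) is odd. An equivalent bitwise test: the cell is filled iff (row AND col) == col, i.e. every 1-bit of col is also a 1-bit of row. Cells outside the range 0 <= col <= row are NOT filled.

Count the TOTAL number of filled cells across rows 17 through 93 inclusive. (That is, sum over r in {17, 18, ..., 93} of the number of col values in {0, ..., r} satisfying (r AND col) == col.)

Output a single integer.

Answer: 1036

Derivation:
r17=10001 pc2: +4 =4
r18=10010 pc2: +4 =8
r19=10011 pc3: +8 =16
r20=10100 pc2: +4 =20
r21=10101 pc3: +8 =28
r22=10110 pc3: +8 =36
r23=10111 pc4: +16 =52
r24=11000 pc2: +4 =56
r25=11001 pc3: +8 =64
r26=11010 pc3: +8 =72
r27=11011 pc4: +16 =88
r28=11100 pc3: +8 =96
r29=11101 pc4: +16 =112
r30=11110 pc4: +16 =128
r31=11111 pc5: +32 =160
r32=100000 pc1: +2 =162
r33=100001 pc2: +4 =166
r34=100010 pc2: +4 =170
r35=100011 pc3: +8 =178
r36=100100 pc2: +4 =182
r37=100101 pc3: +8 =190
r38=100110 pc3: +8 =198
r39=100111 pc4: +16 =214
r40=101000 pc2: +4 =218
r41=101001 pc3: +8 =226
r42=101010 pc3: +8 =234
r43=101011 pc4: +16 =250
r44=101100 pc3: +8 =258
r45=101101 pc4: +16 =274
r46=101110 pc4: +16 =290
r47=101111 pc5: +32 =322
r48=110000 pc2: +4 =326
r49=110001 pc3: +8 =334
r50=110010 pc3: +8 =342
r51=110011 pc4: +16 =358
r52=110100 pc3: +8 =366
r53=110101 pc4: +16 =382
r54=110110 pc4: +16 =398
r55=110111 pc5: +32 =430
r56=111000 pc3: +8 =438
r57=111001 pc4: +16 =454
r58=111010 pc4: +16 =470
r59=111011 pc5: +32 =502
r60=111100 pc4: +16 =518
r61=111101 pc5: +32 =550
r62=111110 pc5: +32 =582
r63=111111 pc6: +64 =646
r64=1000000 pc1: +2 =648
r65=1000001 pc2: +4 =652
r66=1000010 pc2: +4 =656
r67=1000011 pc3: +8 =664
r68=1000100 pc2: +4 =668
r69=1000101 pc3: +8 =676
r70=1000110 pc3: +8 =684
r71=1000111 pc4: +16 =700
r72=1001000 pc2: +4 =704
r73=1001001 pc3: +8 =712
r74=1001010 pc3: +8 =720
r75=1001011 pc4: +16 =736
r76=1001100 pc3: +8 =744
r77=1001101 pc4: +16 =760
r78=1001110 pc4: +16 =776
r79=1001111 pc5: +32 =808
r80=1010000 pc2: +4 =812
r81=1010001 pc3: +8 =820
r82=1010010 pc3: +8 =828
r83=1010011 pc4: +16 =844
r84=1010100 pc3: +8 =852
r85=1010101 pc4: +16 =868
r86=1010110 pc4: +16 =884
r87=1010111 pc5: +32 =916
r88=1011000 pc3: +8 =924
r89=1011001 pc4: +16 =940
r90=1011010 pc4: +16 =956
r91=1011011 pc5: +32 =988
r92=1011100 pc4: +16 =1004
r93=1011101 pc5: +32 =1036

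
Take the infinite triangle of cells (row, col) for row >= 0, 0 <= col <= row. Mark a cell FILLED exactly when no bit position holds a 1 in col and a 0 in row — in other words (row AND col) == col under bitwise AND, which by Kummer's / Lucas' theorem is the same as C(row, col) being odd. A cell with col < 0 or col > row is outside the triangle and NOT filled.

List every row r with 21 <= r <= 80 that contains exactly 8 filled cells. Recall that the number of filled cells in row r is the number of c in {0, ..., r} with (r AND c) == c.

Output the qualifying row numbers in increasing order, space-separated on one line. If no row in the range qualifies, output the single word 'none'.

Answer: 21 22 25 26 28 35 37 38 41 42 44 49 50 52 56 67 69 70 73 74 76

Derivation:
Row r has 2^popcount(r) filled cells, so we need popcount(r) = log2(8) = 3.
Scan r = 21..80 and keep those with exactly 3 one-bits:
r=21=10101 popcount=3 -> KEEP
r=22=10110 popcount=3 -> KEEP
r=23=10111 popcount=4 -> skip
r=24=11000 popcount=2 -> skip
r=25=11001 popcount=3 -> KEEP
r=26=11010 popcount=3 -> KEEP
r=27=11011 popcount=4 -> skip
r=28=11100 popcount=3 -> KEEP
r=29=11101 popcount=4 -> skip
r=30=11110 popcount=4 -> skip
r=31=11111 popcount=5 -> skip
r=32=100000 popcount=1 -> skip
r=33=100001 popcount=2 -> skip
r=34=100010 popcount=2 -> skip
r=35=100011 popcount=3 -> KEEP
r=36=100100 popcount=2 -> skip
r=37=100101 popcount=3 -> KEEP
r=38=100110 popcount=3 -> KEEP
r=39=100111 popcount=4 -> skip
r=40=101000 popcount=2 -> skip
r=41=101001 popcount=3 -> KEEP
r=42=101010 popcount=3 -> KEEP
r=43=101011 popcount=4 -> skip
r=44=101100 popcount=3 -> KEEP
r=45=101101 popcount=4 -> skip
r=46=101110 popcount=4 -> skip
r=47=101111 popcount=5 -> skip
r=48=110000 popcount=2 -> skip
r=49=110001 popcount=3 -> KEEP
r=50=110010 popcount=3 -> KEEP
r=51=110011 popcount=4 -> skip
r=52=110100 popcount=3 -> KEEP
r=53=110101 popcount=4 -> skip
r=54=110110 popcount=4 -> skip
r=55=110111 popcount=5 -> skip
r=56=111000 popcount=3 -> KEEP
r=57=111001 popcount=4 -> skip
r=58=111010 popcount=4 -> skip
r=59=111011 popcount=5 -> skip
r=60=111100 popcount=4 -> skip
r=61=111101 popcount=5 -> skip
r=62=111110 popcount=5 -> skip
r=63=111111 popcount=6 -> skip
r=64=1000000 popcount=1 -> skip
r=65=1000001 popcount=2 -> skip
r=66=1000010 popcount=2 -> skip
r=67=1000011 popcount=3 -> KEEP
r=68=1000100 popcount=2 -> skip
r=69=1000101 popcount=3 -> KEEP
r=70=1000110 popcount=3 -> KEEP
r=71=1000111 popcount=4 -> skip
r=72=1001000 popcount=2 -> skip
r=73=1001001 popcount=3 -> KEEP
r=74=1001010 popcount=3 -> KEEP
r=75=1001011 popcount=4 -> skip
r=76=1001100 popcount=3 -> KEEP
r=77=1001101 popcount=4 -> skip
r=78=1001110 popcount=4 -> skip
r=79=1001111 popcount=5 -> skip
r=80=1010000 popcount=2 -> skip
Kept rows: 21 22 25 26 28 35 37 38 41 42 44 49 50 52 56 67 69 70 73 74 76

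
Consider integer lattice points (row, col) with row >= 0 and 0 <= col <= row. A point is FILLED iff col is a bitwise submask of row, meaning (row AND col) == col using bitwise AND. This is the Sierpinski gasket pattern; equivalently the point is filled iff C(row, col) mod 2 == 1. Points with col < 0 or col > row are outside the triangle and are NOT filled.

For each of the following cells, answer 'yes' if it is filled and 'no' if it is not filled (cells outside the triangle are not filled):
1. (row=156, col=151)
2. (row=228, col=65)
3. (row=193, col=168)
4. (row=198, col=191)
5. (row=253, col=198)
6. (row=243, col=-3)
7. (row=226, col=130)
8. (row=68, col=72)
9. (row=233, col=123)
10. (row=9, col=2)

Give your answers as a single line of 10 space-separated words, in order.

(156,151): row=0b10011100, col=0b10010111, row AND col = 0b10010100 = 148; 148 != 151 -> empty
(228,65): row=0b11100100, col=0b1000001, row AND col = 0b1000000 = 64; 64 != 65 -> empty
(193,168): row=0b11000001, col=0b10101000, row AND col = 0b10000000 = 128; 128 != 168 -> empty
(198,191): row=0b11000110, col=0b10111111, row AND col = 0b10000110 = 134; 134 != 191 -> empty
(253,198): row=0b11111101, col=0b11000110, row AND col = 0b11000100 = 196; 196 != 198 -> empty
(243,-3): col outside [0, 243] -> not filled
(226,130): row=0b11100010, col=0b10000010, row AND col = 0b10000010 = 130; 130 == 130 -> filled
(68,72): col outside [0, 68] -> not filled
(233,123): row=0b11101001, col=0b1111011, row AND col = 0b1101001 = 105; 105 != 123 -> empty
(9,2): row=0b1001, col=0b10, row AND col = 0b0 = 0; 0 != 2 -> empty

Answer: no no no no no no yes no no no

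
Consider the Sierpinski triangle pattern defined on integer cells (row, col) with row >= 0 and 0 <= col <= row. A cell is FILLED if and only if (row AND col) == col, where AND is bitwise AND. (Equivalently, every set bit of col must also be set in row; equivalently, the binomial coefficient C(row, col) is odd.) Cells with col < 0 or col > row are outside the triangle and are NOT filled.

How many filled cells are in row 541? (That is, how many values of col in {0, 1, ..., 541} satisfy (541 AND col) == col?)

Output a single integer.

541 in binary = 1000011101
popcount(541) = number of 1-bits in 1000011101 = 5
A col c satisfies (541 AND c) == c iff every set bit of c is also set in 541; each of the 5 set bits of 541 can independently be on or off in c.
count = 2^5 = 32

Answer: 32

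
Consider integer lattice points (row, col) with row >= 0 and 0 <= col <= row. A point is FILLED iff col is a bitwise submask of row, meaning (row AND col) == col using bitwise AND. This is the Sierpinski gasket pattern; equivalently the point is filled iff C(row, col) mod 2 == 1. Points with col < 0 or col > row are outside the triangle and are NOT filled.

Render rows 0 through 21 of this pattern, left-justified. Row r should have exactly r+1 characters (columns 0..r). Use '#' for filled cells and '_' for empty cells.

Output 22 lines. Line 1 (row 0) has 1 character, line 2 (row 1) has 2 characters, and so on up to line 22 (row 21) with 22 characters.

Answer: #
##
#_#
####
#___#
##__##
#_#_#_#
########
#_______#
##______##
#_#_____#_#
####____####
#___#___#___#
##__##__##__##
#_#_#_#_#_#_#_#
################
#_______________#
##______________##
#_#_____________#_#
####____________####
#___#___________#___#
##__##__________##__##

Derivation:
r0=0: #
r1=1: ##
r2=10: #_#
r3=11: ####
r4=100: #___#
r5=101: ##__##
r6=110: #_#_#_#
r7=111: ########
r8=1000: #_______#
r9=1001: ##______##
r10=1010: #_#_____#_#
r11=1011: ####____####
r12=1100: #___#___#___#
r13=1101: ##__##__##__##
r14=1110: #_#_#_#_#_#_#_#
r15=1111: ################
r16=10000: #_______________#
r17=10001: ##______________##
r18=10010: #_#_____________#_#
r19=10011: ####____________####
r20=10100: #___#___________#___#
r21=10101: ##__##__________##__##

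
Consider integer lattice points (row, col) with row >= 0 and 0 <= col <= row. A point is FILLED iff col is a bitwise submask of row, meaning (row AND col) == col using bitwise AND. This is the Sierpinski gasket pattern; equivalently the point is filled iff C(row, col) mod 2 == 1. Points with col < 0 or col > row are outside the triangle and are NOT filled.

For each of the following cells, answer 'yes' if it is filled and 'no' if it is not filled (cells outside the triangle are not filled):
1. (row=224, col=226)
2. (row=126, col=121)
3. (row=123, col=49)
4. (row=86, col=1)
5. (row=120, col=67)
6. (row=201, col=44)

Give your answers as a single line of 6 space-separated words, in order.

Answer: no no yes no no no

Derivation:
(224,226): col outside [0, 224] -> not filled
(126,121): row=0b1111110, col=0b1111001, row AND col = 0b1111000 = 120; 120 != 121 -> empty
(123,49): row=0b1111011, col=0b110001, row AND col = 0b110001 = 49; 49 == 49 -> filled
(86,1): row=0b1010110, col=0b1, row AND col = 0b0 = 0; 0 != 1 -> empty
(120,67): row=0b1111000, col=0b1000011, row AND col = 0b1000000 = 64; 64 != 67 -> empty
(201,44): row=0b11001001, col=0b101100, row AND col = 0b1000 = 8; 8 != 44 -> empty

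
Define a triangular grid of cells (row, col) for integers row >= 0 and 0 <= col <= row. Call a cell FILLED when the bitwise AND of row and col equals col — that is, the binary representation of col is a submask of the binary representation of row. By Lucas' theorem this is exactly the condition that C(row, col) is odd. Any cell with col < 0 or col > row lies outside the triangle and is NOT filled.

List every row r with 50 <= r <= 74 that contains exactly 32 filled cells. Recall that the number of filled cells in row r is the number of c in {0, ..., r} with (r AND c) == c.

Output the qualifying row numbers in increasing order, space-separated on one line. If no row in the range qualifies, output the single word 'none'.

Answer: 55 59 61 62

Derivation:
Row r has 2^popcount(r) filled cells, so we need popcount(r) = log2(32) = 5.
Scan r = 50..74 and keep those with exactly 5 one-bits:
r=50=110010 popcount=3 -> skip
r=51=110011 popcount=4 -> skip
r=52=110100 popcount=3 -> skip
r=53=110101 popcount=4 -> skip
r=54=110110 popcount=4 -> skip
r=55=110111 popcount=5 -> KEEP
r=56=111000 popcount=3 -> skip
r=57=111001 popcount=4 -> skip
r=58=111010 popcount=4 -> skip
r=59=111011 popcount=5 -> KEEP
r=60=111100 popcount=4 -> skip
r=61=111101 popcount=5 -> KEEP
r=62=111110 popcount=5 -> KEEP
r=63=111111 popcount=6 -> skip
r=64=1000000 popcount=1 -> skip
r=65=1000001 popcount=2 -> skip
r=66=1000010 popcount=2 -> skip
r=67=1000011 popcount=3 -> skip
r=68=1000100 popcount=2 -> skip
r=69=1000101 popcount=3 -> skip
r=70=1000110 popcount=3 -> skip
r=71=1000111 popcount=4 -> skip
r=72=1001000 popcount=2 -> skip
r=73=1001001 popcount=3 -> skip
r=74=1001010 popcount=3 -> skip
Kept rows: 55 59 61 62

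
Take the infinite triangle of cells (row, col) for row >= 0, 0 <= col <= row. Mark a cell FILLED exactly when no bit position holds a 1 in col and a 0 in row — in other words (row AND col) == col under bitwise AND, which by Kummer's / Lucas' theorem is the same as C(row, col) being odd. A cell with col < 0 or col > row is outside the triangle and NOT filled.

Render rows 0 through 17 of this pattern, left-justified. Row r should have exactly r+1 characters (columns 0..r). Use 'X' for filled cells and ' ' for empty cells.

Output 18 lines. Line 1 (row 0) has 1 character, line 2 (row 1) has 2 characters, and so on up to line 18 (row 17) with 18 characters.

r0=0: X
r1=1: XX
r2=10: X X
r3=11: XXXX
r4=100: X   X
r5=101: XX  XX
r6=110: X X X X
r7=111: XXXXXXXX
r8=1000: X       X
r9=1001: XX      XX
r10=1010: X X     X X
r11=1011: XXXX    XXXX
r12=1100: X   X   X   X
r13=1101: XX  XX  XX  XX
r14=1110: X X X X X X X X
r15=1111: XXXXXXXXXXXXXXXX
r16=10000: X               X
r17=10001: XX              XX

Answer: X
XX
X X
XXXX
X   X
XX  XX
X X X X
XXXXXXXX
X       X
XX      XX
X X     X X
XXXX    XXXX
X   X   X   X
XX  XX  XX  XX
X X X X X X X X
XXXXXXXXXXXXXXXX
X               X
XX              XX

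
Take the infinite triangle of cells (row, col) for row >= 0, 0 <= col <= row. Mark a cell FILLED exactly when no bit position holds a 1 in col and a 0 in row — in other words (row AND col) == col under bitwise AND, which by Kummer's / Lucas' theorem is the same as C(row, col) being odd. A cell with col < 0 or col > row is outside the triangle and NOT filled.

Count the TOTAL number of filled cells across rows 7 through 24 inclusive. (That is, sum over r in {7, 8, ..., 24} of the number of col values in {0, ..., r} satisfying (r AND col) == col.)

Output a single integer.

r7=111 pc3: +8 =8
r8=1000 pc1: +2 =10
r9=1001 pc2: +4 =14
r10=1010 pc2: +4 =18
r11=1011 pc3: +8 =26
r12=1100 pc2: +4 =30
r13=1101 pc3: +8 =38
r14=1110 pc3: +8 =46
r15=1111 pc4: +16 =62
r16=10000 pc1: +2 =64
r17=10001 pc2: +4 =68
r18=10010 pc2: +4 =72
r19=10011 pc3: +8 =80
r20=10100 pc2: +4 =84
r21=10101 pc3: +8 =92
r22=10110 pc3: +8 =100
r23=10111 pc4: +16 =116
r24=11000 pc2: +4 =120

Answer: 120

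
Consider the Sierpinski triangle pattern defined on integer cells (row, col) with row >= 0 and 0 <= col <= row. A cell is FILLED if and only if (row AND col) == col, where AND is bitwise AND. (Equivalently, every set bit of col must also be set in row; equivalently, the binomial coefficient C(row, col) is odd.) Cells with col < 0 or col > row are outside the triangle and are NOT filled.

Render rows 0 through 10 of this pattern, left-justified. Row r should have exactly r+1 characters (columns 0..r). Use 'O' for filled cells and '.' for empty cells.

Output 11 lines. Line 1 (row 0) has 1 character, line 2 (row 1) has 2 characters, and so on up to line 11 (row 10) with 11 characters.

r0=0: O
r1=1: OO
r2=10: O.O
r3=11: OOOO
r4=100: O...O
r5=101: OO..OO
r6=110: O.O.O.O
r7=111: OOOOOOOO
r8=1000: O.......O
r9=1001: OO......OO
r10=1010: O.O.....O.O

Answer: O
OO
O.O
OOOO
O...O
OO..OO
O.O.O.O
OOOOOOOO
O.......O
OO......OO
O.O.....O.O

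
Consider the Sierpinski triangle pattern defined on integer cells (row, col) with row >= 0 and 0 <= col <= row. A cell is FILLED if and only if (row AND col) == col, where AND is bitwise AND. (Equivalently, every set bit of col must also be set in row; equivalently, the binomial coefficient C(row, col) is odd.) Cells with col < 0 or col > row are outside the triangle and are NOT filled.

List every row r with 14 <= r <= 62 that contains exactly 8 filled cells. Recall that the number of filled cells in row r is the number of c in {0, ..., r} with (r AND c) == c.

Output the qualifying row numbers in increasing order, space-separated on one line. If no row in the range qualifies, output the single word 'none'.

Answer: 14 19 21 22 25 26 28 35 37 38 41 42 44 49 50 52 56

Derivation:
Row r has 2^popcount(r) filled cells, so we need popcount(r) = log2(8) = 3.
Scan r = 14..62 and keep those with exactly 3 one-bits:
r=14=1110 popcount=3 -> KEEP
r=15=1111 popcount=4 -> skip
r=16=10000 popcount=1 -> skip
r=17=10001 popcount=2 -> skip
r=18=10010 popcount=2 -> skip
r=19=10011 popcount=3 -> KEEP
r=20=10100 popcount=2 -> skip
r=21=10101 popcount=3 -> KEEP
r=22=10110 popcount=3 -> KEEP
r=23=10111 popcount=4 -> skip
r=24=11000 popcount=2 -> skip
r=25=11001 popcount=3 -> KEEP
r=26=11010 popcount=3 -> KEEP
r=27=11011 popcount=4 -> skip
r=28=11100 popcount=3 -> KEEP
r=29=11101 popcount=4 -> skip
r=30=11110 popcount=4 -> skip
r=31=11111 popcount=5 -> skip
r=32=100000 popcount=1 -> skip
r=33=100001 popcount=2 -> skip
r=34=100010 popcount=2 -> skip
r=35=100011 popcount=3 -> KEEP
r=36=100100 popcount=2 -> skip
r=37=100101 popcount=3 -> KEEP
r=38=100110 popcount=3 -> KEEP
r=39=100111 popcount=4 -> skip
r=40=101000 popcount=2 -> skip
r=41=101001 popcount=3 -> KEEP
r=42=101010 popcount=3 -> KEEP
r=43=101011 popcount=4 -> skip
r=44=101100 popcount=3 -> KEEP
r=45=101101 popcount=4 -> skip
r=46=101110 popcount=4 -> skip
r=47=101111 popcount=5 -> skip
r=48=110000 popcount=2 -> skip
r=49=110001 popcount=3 -> KEEP
r=50=110010 popcount=3 -> KEEP
r=51=110011 popcount=4 -> skip
r=52=110100 popcount=3 -> KEEP
r=53=110101 popcount=4 -> skip
r=54=110110 popcount=4 -> skip
r=55=110111 popcount=5 -> skip
r=56=111000 popcount=3 -> KEEP
r=57=111001 popcount=4 -> skip
r=58=111010 popcount=4 -> skip
r=59=111011 popcount=5 -> skip
r=60=111100 popcount=4 -> skip
r=61=111101 popcount=5 -> skip
r=62=111110 popcount=5 -> skip
Kept rows: 14 19 21 22 25 26 28 35 37 38 41 42 44 49 50 52 56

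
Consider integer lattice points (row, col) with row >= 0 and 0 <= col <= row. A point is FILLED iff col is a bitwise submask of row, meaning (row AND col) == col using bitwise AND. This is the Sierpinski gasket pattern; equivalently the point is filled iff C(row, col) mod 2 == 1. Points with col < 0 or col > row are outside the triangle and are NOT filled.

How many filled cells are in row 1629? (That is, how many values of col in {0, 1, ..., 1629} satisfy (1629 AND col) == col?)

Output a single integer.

Answer: 128

Derivation:
1629 in binary = 11001011101
popcount(1629) = number of 1-bits in 11001011101 = 7
A col c satisfies (1629 AND c) == c iff every set bit of c is also set in 1629; each of the 7 set bits of 1629 can independently be on or off in c.
count = 2^7 = 128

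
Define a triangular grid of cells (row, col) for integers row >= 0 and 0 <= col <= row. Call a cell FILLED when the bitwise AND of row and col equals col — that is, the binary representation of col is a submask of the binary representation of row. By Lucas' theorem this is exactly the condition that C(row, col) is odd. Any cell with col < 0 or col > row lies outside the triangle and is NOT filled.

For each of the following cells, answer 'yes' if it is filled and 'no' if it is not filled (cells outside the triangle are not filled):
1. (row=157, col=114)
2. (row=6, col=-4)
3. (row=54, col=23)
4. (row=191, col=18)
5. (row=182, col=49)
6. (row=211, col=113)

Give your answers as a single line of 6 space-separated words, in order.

(157,114): row=0b10011101, col=0b1110010, row AND col = 0b10000 = 16; 16 != 114 -> empty
(6,-4): col outside [0, 6] -> not filled
(54,23): row=0b110110, col=0b10111, row AND col = 0b10110 = 22; 22 != 23 -> empty
(191,18): row=0b10111111, col=0b10010, row AND col = 0b10010 = 18; 18 == 18 -> filled
(182,49): row=0b10110110, col=0b110001, row AND col = 0b110000 = 48; 48 != 49 -> empty
(211,113): row=0b11010011, col=0b1110001, row AND col = 0b1010001 = 81; 81 != 113 -> empty

Answer: no no no yes no no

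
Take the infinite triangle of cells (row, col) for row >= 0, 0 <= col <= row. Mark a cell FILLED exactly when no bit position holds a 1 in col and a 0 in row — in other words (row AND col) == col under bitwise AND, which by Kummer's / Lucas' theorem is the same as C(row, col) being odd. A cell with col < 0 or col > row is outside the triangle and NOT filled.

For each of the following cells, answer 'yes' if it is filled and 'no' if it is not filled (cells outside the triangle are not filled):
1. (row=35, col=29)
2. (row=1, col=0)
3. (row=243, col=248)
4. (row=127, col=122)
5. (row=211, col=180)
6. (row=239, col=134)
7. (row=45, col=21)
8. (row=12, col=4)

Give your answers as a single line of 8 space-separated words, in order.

Answer: no yes no yes no yes no yes

Derivation:
(35,29): row=0b100011, col=0b11101, row AND col = 0b1 = 1; 1 != 29 -> empty
(1,0): row=0b1, col=0b0, row AND col = 0b0 = 0; 0 == 0 -> filled
(243,248): col outside [0, 243] -> not filled
(127,122): row=0b1111111, col=0b1111010, row AND col = 0b1111010 = 122; 122 == 122 -> filled
(211,180): row=0b11010011, col=0b10110100, row AND col = 0b10010000 = 144; 144 != 180 -> empty
(239,134): row=0b11101111, col=0b10000110, row AND col = 0b10000110 = 134; 134 == 134 -> filled
(45,21): row=0b101101, col=0b10101, row AND col = 0b101 = 5; 5 != 21 -> empty
(12,4): row=0b1100, col=0b100, row AND col = 0b100 = 4; 4 == 4 -> filled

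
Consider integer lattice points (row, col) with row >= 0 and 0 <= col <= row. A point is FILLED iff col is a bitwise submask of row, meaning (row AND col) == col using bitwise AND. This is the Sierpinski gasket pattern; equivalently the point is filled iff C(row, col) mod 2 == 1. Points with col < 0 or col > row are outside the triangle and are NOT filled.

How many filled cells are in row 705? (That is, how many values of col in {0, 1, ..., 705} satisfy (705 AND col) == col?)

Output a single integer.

Answer: 16

Derivation:
705 in binary = 1011000001
popcount(705) = number of 1-bits in 1011000001 = 4
A col c satisfies (705 AND c) == c iff every set bit of c is also set in 705; each of the 4 set bits of 705 can independently be on or off in c.
count = 2^4 = 16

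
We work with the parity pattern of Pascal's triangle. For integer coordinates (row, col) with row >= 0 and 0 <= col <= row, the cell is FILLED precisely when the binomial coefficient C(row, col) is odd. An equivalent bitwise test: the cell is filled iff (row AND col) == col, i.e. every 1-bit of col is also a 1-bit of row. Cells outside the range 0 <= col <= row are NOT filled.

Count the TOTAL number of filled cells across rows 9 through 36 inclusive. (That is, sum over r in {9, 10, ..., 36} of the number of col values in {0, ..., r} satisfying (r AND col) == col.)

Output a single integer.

Answer: 236

Derivation:
r9=1001 pc2: +4 =4
r10=1010 pc2: +4 =8
r11=1011 pc3: +8 =16
r12=1100 pc2: +4 =20
r13=1101 pc3: +8 =28
r14=1110 pc3: +8 =36
r15=1111 pc4: +16 =52
r16=10000 pc1: +2 =54
r17=10001 pc2: +4 =58
r18=10010 pc2: +4 =62
r19=10011 pc3: +8 =70
r20=10100 pc2: +4 =74
r21=10101 pc3: +8 =82
r22=10110 pc3: +8 =90
r23=10111 pc4: +16 =106
r24=11000 pc2: +4 =110
r25=11001 pc3: +8 =118
r26=11010 pc3: +8 =126
r27=11011 pc4: +16 =142
r28=11100 pc3: +8 =150
r29=11101 pc4: +16 =166
r30=11110 pc4: +16 =182
r31=11111 pc5: +32 =214
r32=100000 pc1: +2 =216
r33=100001 pc2: +4 =220
r34=100010 pc2: +4 =224
r35=100011 pc3: +8 =232
r36=100100 pc2: +4 =236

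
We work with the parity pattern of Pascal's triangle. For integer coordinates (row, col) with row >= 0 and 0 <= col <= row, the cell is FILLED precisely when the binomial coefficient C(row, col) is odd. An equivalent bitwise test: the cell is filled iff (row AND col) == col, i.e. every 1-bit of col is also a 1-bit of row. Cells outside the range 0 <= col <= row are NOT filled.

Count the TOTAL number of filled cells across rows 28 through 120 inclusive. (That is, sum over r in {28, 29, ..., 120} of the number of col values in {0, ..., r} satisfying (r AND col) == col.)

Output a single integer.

Answer: 1600

Derivation:
r28=11100 pc3: +8 =8
r29=11101 pc4: +16 =24
r30=11110 pc4: +16 =40
r31=11111 pc5: +32 =72
r32=100000 pc1: +2 =74
r33=100001 pc2: +4 =78
r34=100010 pc2: +4 =82
r35=100011 pc3: +8 =90
r36=100100 pc2: +4 =94
r37=100101 pc3: +8 =102
r38=100110 pc3: +8 =110
r39=100111 pc4: +16 =126
r40=101000 pc2: +4 =130
r41=101001 pc3: +8 =138
r42=101010 pc3: +8 =146
r43=101011 pc4: +16 =162
r44=101100 pc3: +8 =170
r45=101101 pc4: +16 =186
r46=101110 pc4: +16 =202
r47=101111 pc5: +32 =234
r48=110000 pc2: +4 =238
r49=110001 pc3: +8 =246
r50=110010 pc3: +8 =254
r51=110011 pc4: +16 =270
r52=110100 pc3: +8 =278
r53=110101 pc4: +16 =294
r54=110110 pc4: +16 =310
r55=110111 pc5: +32 =342
r56=111000 pc3: +8 =350
r57=111001 pc4: +16 =366
r58=111010 pc4: +16 =382
r59=111011 pc5: +32 =414
r60=111100 pc4: +16 =430
r61=111101 pc5: +32 =462
r62=111110 pc5: +32 =494
r63=111111 pc6: +64 =558
r64=1000000 pc1: +2 =560
r65=1000001 pc2: +4 =564
r66=1000010 pc2: +4 =568
r67=1000011 pc3: +8 =576
r68=1000100 pc2: +4 =580
r69=1000101 pc3: +8 =588
r70=1000110 pc3: +8 =596
r71=1000111 pc4: +16 =612
r72=1001000 pc2: +4 =616
r73=1001001 pc3: +8 =624
r74=1001010 pc3: +8 =632
r75=1001011 pc4: +16 =648
r76=1001100 pc3: +8 =656
r77=1001101 pc4: +16 =672
r78=1001110 pc4: +16 =688
r79=1001111 pc5: +32 =720
r80=1010000 pc2: +4 =724
r81=1010001 pc3: +8 =732
r82=1010010 pc3: +8 =740
r83=1010011 pc4: +16 =756
r84=1010100 pc3: +8 =764
r85=1010101 pc4: +16 =780
r86=1010110 pc4: +16 =796
r87=1010111 pc5: +32 =828
r88=1011000 pc3: +8 =836
r89=1011001 pc4: +16 =852
r90=1011010 pc4: +16 =868
r91=1011011 pc5: +32 =900
r92=1011100 pc4: +16 =916
r93=1011101 pc5: +32 =948
r94=1011110 pc5: +32 =980
r95=1011111 pc6: +64 =1044
r96=1100000 pc2: +4 =1048
r97=1100001 pc3: +8 =1056
r98=1100010 pc3: +8 =1064
r99=1100011 pc4: +16 =1080
r100=1100100 pc3: +8 =1088
r101=1100101 pc4: +16 =1104
r102=1100110 pc4: +16 =1120
r103=1100111 pc5: +32 =1152
r104=1101000 pc3: +8 =1160
r105=1101001 pc4: +16 =1176
r106=1101010 pc4: +16 =1192
r107=1101011 pc5: +32 =1224
r108=1101100 pc4: +16 =1240
r109=1101101 pc5: +32 =1272
r110=1101110 pc5: +32 =1304
r111=1101111 pc6: +64 =1368
r112=1110000 pc3: +8 =1376
r113=1110001 pc4: +16 =1392
r114=1110010 pc4: +16 =1408
r115=1110011 pc5: +32 =1440
r116=1110100 pc4: +16 =1456
r117=1110101 pc5: +32 =1488
r118=1110110 pc5: +32 =1520
r119=1110111 pc6: +64 =1584
r120=1111000 pc4: +16 =1600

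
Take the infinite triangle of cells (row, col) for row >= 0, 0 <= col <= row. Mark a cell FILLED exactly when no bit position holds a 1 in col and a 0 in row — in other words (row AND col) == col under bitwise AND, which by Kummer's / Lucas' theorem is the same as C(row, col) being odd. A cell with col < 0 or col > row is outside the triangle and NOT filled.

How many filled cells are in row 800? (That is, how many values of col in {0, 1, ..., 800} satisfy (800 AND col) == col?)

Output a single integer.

Answer: 8

Derivation:
800 in binary = 1100100000
popcount(800) = number of 1-bits in 1100100000 = 3
A col c satisfies (800 AND c) == c iff every set bit of c is also set in 800; each of the 3 set bits of 800 can independently be on or off in c.
count = 2^3 = 8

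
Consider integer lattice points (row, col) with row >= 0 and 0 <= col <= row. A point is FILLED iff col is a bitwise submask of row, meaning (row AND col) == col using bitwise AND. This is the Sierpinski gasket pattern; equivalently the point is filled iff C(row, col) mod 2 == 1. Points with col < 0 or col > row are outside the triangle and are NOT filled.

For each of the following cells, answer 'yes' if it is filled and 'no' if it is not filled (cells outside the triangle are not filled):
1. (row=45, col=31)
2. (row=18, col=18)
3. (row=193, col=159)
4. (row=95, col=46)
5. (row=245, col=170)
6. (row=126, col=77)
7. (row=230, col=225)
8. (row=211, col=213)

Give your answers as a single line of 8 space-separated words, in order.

Answer: no yes no no no no no no

Derivation:
(45,31): row=0b101101, col=0b11111, row AND col = 0b1101 = 13; 13 != 31 -> empty
(18,18): row=0b10010, col=0b10010, row AND col = 0b10010 = 18; 18 == 18 -> filled
(193,159): row=0b11000001, col=0b10011111, row AND col = 0b10000001 = 129; 129 != 159 -> empty
(95,46): row=0b1011111, col=0b101110, row AND col = 0b1110 = 14; 14 != 46 -> empty
(245,170): row=0b11110101, col=0b10101010, row AND col = 0b10100000 = 160; 160 != 170 -> empty
(126,77): row=0b1111110, col=0b1001101, row AND col = 0b1001100 = 76; 76 != 77 -> empty
(230,225): row=0b11100110, col=0b11100001, row AND col = 0b11100000 = 224; 224 != 225 -> empty
(211,213): col outside [0, 211] -> not filled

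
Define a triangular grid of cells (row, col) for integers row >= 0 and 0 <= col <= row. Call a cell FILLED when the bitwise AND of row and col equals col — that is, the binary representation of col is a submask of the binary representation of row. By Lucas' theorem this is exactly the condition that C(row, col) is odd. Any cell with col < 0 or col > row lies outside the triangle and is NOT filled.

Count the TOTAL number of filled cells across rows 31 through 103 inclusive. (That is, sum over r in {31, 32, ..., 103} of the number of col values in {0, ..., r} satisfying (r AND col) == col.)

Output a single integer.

r31=11111 pc5: +32 =32
r32=100000 pc1: +2 =34
r33=100001 pc2: +4 =38
r34=100010 pc2: +4 =42
r35=100011 pc3: +8 =50
r36=100100 pc2: +4 =54
r37=100101 pc3: +8 =62
r38=100110 pc3: +8 =70
r39=100111 pc4: +16 =86
r40=101000 pc2: +4 =90
r41=101001 pc3: +8 =98
r42=101010 pc3: +8 =106
r43=101011 pc4: +16 =122
r44=101100 pc3: +8 =130
r45=101101 pc4: +16 =146
r46=101110 pc4: +16 =162
r47=101111 pc5: +32 =194
r48=110000 pc2: +4 =198
r49=110001 pc3: +8 =206
r50=110010 pc3: +8 =214
r51=110011 pc4: +16 =230
r52=110100 pc3: +8 =238
r53=110101 pc4: +16 =254
r54=110110 pc4: +16 =270
r55=110111 pc5: +32 =302
r56=111000 pc3: +8 =310
r57=111001 pc4: +16 =326
r58=111010 pc4: +16 =342
r59=111011 pc5: +32 =374
r60=111100 pc4: +16 =390
r61=111101 pc5: +32 =422
r62=111110 pc5: +32 =454
r63=111111 pc6: +64 =518
r64=1000000 pc1: +2 =520
r65=1000001 pc2: +4 =524
r66=1000010 pc2: +4 =528
r67=1000011 pc3: +8 =536
r68=1000100 pc2: +4 =540
r69=1000101 pc3: +8 =548
r70=1000110 pc3: +8 =556
r71=1000111 pc4: +16 =572
r72=1001000 pc2: +4 =576
r73=1001001 pc3: +8 =584
r74=1001010 pc3: +8 =592
r75=1001011 pc4: +16 =608
r76=1001100 pc3: +8 =616
r77=1001101 pc4: +16 =632
r78=1001110 pc4: +16 =648
r79=1001111 pc5: +32 =680
r80=1010000 pc2: +4 =684
r81=1010001 pc3: +8 =692
r82=1010010 pc3: +8 =700
r83=1010011 pc4: +16 =716
r84=1010100 pc3: +8 =724
r85=1010101 pc4: +16 =740
r86=1010110 pc4: +16 =756
r87=1010111 pc5: +32 =788
r88=1011000 pc3: +8 =796
r89=1011001 pc4: +16 =812
r90=1011010 pc4: +16 =828
r91=1011011 pc5: +32 =860
r92=1011100 pc4: +16 =876
r93=1011101 pc5: +32 =908
r94=1011110 pc5: +32 =940
r95=1011111 pc6: +64 =1004
r96=1100000 pc2: +4 =1008
r97=1100001 pc3: +8 =1016
r98=1100010 pc3: +8 =1024
r99=1100011 pc4: +16 =1040
r100=1100100 pc3: +8 =1048
r101=1100101 pc4: +16 =1064
r102=1100110 pc4: +16 =1080
r103=1100111 pc5: +32 =1112

Answer: 1112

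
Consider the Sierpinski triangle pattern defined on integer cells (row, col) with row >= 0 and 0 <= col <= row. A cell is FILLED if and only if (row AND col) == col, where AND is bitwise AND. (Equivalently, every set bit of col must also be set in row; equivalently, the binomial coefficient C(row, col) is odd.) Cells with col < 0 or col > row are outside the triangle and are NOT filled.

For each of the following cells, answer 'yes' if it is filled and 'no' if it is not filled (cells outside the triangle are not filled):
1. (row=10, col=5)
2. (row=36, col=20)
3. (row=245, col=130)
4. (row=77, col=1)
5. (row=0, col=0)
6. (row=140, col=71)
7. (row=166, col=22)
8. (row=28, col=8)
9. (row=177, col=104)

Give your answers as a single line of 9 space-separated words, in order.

(10,5): row=0b1010, col=0b101, row AND col = 0b0 = 0; 0 != 5 -> empty
(36,20): row=0b100100, col=0b10100, row AND col = 0b100 = 4; 4 != 20 -> empty
(245,130): row=0b11110101, col=0b10000010, row AND col = 0b10000000 = 128; 128 != 130 -> empty
(77,1): row=0b1001101, col=0b1, row AND col = 0b1 = 1; 1 == 1 -> filled
(0,0): row=0b0, col=0b0, row AND col = 0b0 = 0; 0 == 0 -> filled
(140,71): row=0b10001100, col=0b1000111, row AND col = 0b100 = 4; 4 != 71 -> empty
(166,22): row=0b10100110, col=0b10110, row AND col = 0b110 = 6; 6 != 22 -> empty
(28,8): row=0b11100, col=0b1000, row AND col = 0b1000 = 8; 8 == 8 -> filled
(177,104): row=0b10110001, col=0b1101000, row AND col = 0b100000 = 32; 32 != 104 -> empty

Answer: no no no yes yes no no yes no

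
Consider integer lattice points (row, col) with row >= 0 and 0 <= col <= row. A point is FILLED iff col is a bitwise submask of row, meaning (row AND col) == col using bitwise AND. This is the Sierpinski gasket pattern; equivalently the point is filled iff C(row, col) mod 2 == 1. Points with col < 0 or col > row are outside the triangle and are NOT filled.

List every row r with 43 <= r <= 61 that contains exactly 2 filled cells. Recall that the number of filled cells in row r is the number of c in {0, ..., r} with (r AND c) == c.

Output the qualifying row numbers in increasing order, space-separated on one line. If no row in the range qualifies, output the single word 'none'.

Row r has 2^popcount(r) filled cells, so we need popcount(r) = log2(2) = 1.
Scan r = 43..61 and keep those with exactly 1 one-bits:
r=43=101011 popcount=4 -> skip
r=44=101100 popcount=3 -> skip
r=45=101101 popcount=4 -> skip
r=46=101110 popcount=4 -> skip
r=47=101111 popcount=5 -> skip
r=48=110000 popcount=2 -> skip
r=49=110001 popcount=3 -> skip
r=50=110010 popcount=3 -> skip
r=51=110011 popcount=4 -> skip
r=52=110100 popcount=3 -> skip
r=53=110101 popcount=4 -> skip
r=54=110110 popcount=4 -> skip
r=55=110111 popcount=5 -> skip
r=56=111000 popcount=3 -> skip
r=57=111001 popcount=4 -> skip
r=58=111010 popcount=4 -> skip
r=59=111011 popcount=5 -> skip
r=60=111100 popcount=4 -> skip
r=61=111101 popcount=5 -> skip
Kept rows: none

Answer: none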